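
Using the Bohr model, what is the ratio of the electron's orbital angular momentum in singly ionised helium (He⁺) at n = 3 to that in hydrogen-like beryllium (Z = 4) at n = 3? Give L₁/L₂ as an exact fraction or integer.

L = nℏ is independent of Z.
L₁/L₂ = n₁/n₂ = 3/3 = 1

1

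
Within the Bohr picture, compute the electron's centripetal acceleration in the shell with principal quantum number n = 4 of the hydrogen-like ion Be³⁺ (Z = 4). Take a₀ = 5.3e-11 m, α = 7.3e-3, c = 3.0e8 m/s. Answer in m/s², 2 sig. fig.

r = n²a₀/Z = 2.1e-10 m, v = Zαc/n = 2.2e6 m/s
a = v²/r = (2.2e6)² / 2.1e-10 = 2.3e22 m/s²

2.3e22 m/s²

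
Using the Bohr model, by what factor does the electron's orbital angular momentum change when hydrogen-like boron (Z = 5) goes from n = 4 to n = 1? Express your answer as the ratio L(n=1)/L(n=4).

L = nℏ depends only on n, so L ∝ n.
L(n=1)/L(n=4) = (1/4)^1 = 1/4

1/4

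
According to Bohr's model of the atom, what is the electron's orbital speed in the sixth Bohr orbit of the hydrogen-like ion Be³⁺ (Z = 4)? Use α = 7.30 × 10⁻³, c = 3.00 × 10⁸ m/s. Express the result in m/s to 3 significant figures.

1.46 × 10⁶ m/s

v_n = Zαc/n = 4 × 0.00730 × 3.00 × 10⁸ / 6
    = 1.46 × 10⁶ m/s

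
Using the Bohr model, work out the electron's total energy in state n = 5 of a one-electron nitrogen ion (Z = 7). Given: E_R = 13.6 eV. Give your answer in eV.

E_n = −E_R·Z²/n² = −13.6 × 7²/5² = -26.7 eV

-26.7 eV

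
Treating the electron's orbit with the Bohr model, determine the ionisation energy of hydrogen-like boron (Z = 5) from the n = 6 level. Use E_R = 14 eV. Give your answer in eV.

E_n = −E_R·Z²/n² = −14 × 5²/6² eV = -9.7 eV
Ionisation energy = −E_n = 9.7 eV

9.7 eV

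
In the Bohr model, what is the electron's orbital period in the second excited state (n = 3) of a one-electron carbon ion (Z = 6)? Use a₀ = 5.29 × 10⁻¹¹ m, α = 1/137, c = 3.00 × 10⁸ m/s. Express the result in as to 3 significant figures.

r = n²a₀/Z = 3²·5.29 × 10⁻¹¹/6 = 7.94 × 10⁻¹¹ m
v = Zαc/n = 6·0.00730·3.00 × 10⁸/3 = 4.38 × 10⁶ m/s
T = 2πr/v = 1.14 × 10⁻¹⁶ s = 114 as

114 as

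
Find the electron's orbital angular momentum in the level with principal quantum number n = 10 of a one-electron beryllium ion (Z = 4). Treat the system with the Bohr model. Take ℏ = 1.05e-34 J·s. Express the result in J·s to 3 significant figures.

L_n = nℏ = 10 × 1.05e-34 = 1.05e-33 J·s

1.05e-33 J·s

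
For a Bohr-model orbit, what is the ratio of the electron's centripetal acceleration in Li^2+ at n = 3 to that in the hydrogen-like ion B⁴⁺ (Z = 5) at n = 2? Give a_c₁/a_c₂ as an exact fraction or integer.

16/375

a_c ∝ Z^3 · n^-4
a_c₁/a_c₂ = (3/5)^3 · (3/2)^-4 = 16/375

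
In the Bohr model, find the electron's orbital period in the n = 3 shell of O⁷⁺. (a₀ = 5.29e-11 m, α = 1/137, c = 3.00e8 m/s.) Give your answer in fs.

r = n²a₀/Z = 3²·5.29e-11/8 = 5.95e-11 m
v = Zαc/n = 8·0.00730·3.00e8/3 = 5.84e6 m/s
T = 2πr/v = 6.40e-17 s = 0.0640 fs

0.0640 fs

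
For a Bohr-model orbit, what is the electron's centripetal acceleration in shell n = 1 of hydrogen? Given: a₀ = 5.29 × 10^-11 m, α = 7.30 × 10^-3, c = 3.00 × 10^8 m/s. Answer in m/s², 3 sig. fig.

9.07 × 10^22 m/s²

r = n²a₀/Z = 5.29 × 10^-11 m, v = Zαc/n = 2.19 × 10^6 m/s
a = v²/r = (2.19 × 10^6)² / 5.29 × 10^-11 = 9.07 × 10^22 m/s²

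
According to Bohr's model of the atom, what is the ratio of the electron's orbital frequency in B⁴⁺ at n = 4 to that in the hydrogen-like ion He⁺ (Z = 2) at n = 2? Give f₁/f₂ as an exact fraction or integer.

25/32

f ∝ Z^2 · n^-3
f₁/f₂ = (5/2)^2 · (4/2)^-3 = 25/32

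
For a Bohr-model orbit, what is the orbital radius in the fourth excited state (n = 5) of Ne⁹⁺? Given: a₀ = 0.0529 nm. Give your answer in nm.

0.132 nm

r_n = n²a₀/Z = 5² × 0.0529 / 10
    = 25 × 0.0529 / 10 = 0.132 nm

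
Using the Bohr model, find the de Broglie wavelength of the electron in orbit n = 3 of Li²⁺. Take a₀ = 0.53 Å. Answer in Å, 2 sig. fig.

3.3 Å

The Bohr quantisation condition is nλ = 2πr_n.
r_n = n²a₀/Z = 1.6 Å
λ = 2πr_n/n = 2π·1.6/3 = 3.3 Å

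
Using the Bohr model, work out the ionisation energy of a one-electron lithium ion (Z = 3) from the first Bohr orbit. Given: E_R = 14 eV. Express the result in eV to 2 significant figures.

130 eV

E_n = −E_R·Z²/n² = −14 × 3²/1² eV = -130 eV
Ionisation energy = −E_n = 130 eV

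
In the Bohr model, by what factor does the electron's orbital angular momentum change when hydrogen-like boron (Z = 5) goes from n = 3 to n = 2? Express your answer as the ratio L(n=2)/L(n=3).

L = nℏ depends only on n, so L ∝ n.
L(n=2)/L(n=3) = (2/3)^1 = 2/3

2/3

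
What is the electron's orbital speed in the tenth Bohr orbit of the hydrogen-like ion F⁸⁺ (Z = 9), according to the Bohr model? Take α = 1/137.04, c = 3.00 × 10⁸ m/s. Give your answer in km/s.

1970 km/s

v_n = Zαc/n = 9 × 0.00730 × 3.00 × 10⁸ / 10
    = 1970 km/s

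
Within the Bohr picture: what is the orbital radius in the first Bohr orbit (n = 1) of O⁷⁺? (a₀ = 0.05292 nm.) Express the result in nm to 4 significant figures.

0.006615 nm

r_n = n²a₀/Z = 1² × 0.05292 / 8
    = 1 × 0.05292 / 8 = 0.006615 nm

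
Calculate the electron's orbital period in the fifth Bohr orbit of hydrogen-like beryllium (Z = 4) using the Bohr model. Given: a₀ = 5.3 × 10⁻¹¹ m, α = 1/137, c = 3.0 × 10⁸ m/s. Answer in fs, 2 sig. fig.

1.2 fs

r = n²a₀/Z = 5²·5.3 × 10⁻¹¹/4 = 3.3 × 10⁻¹⁰ m
v = Zαc/n = 4·0.0073·3.0 × 10⁸/5 = 1.8 × 10⁶ m/s
T = 2πr/v = 1.2 × 10⁻¹⁵ s = 1.2 fs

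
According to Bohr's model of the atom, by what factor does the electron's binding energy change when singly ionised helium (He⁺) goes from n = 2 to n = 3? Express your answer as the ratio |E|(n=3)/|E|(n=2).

4/9

|E| ∝ Z^2 · n^-2; with Z fixed, |E| ∝ n^-2.
|E|(n=3)/|E|(n=2) = (3/2)^-2 = 4/9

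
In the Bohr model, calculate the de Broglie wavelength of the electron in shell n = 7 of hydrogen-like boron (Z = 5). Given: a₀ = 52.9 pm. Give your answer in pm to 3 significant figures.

The Bohr quantisation condition is nλ = 2πr_n.
r_n = n²a₀/Z = 518 pm
λ = 2πr_n/n = 2π·518/7 = 465 pm

465 pm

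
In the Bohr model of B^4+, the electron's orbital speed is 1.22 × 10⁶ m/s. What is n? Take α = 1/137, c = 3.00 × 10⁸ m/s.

9

v_n = Zαc/n ⇒ n = Zαc/v = 5 × 0.00730 × 3.00 × 10⁸ / 1.22 × 10⁶ ≈ 8.97
n = 9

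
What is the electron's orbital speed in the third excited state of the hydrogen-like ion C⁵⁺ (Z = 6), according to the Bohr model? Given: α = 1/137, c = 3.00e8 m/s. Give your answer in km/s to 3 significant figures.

3280 km/s

v_n = Zαc/n = 6 × 0.00730 × 3.00e8 / 4
    = 3280 km/s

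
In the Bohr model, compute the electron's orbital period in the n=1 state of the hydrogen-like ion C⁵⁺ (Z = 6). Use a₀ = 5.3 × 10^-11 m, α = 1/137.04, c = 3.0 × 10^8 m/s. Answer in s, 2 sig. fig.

4.2 × 10^-18 s

r = n²a₀/Z = 1²·5.3 × 10^-11/6 = 8.8 × 10^-12 m
v = Zαc/n = 6·0.0073·3.0 × 10^8/1 = 1.3 × 10^7 m/s
T = 2πr/v = 4.2 × 10^-18 s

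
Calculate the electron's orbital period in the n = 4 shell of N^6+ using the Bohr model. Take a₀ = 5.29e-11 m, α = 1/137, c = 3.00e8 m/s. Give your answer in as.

r = n²a₀/Z = 4²·5.29e-11/7 = 1.21e-10 m
v = Zαc/n = 7·0.00730·3.00e8/4 = 3.83e6 m/s
T = 2πr/v = 1.98e-16 s = 198 as

198 as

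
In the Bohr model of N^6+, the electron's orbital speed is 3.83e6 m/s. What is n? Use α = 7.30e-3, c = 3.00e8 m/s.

v_n = Zαc/n ⇒ n = Zαc/v = 7 × 0.00730 × 3.00e8 / 3.83e6 ≈ 4.00
n = 4

4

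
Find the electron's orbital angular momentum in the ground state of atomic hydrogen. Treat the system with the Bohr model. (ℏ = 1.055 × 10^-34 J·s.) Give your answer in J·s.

L_n = nℏ = 1 × 1.055 × 10^-34 = 1.055 × 10^-34 J·s

1.055 × 10^-34 J·s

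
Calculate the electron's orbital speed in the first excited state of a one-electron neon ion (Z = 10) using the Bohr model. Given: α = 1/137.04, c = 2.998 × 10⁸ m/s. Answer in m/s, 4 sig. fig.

1.094 × 10⁷ m/s

v_n = Zαc/n = 10 × 0.007297 × 2.998 × 10⁸ / 2
    = 1.094 × 10⁷ m/s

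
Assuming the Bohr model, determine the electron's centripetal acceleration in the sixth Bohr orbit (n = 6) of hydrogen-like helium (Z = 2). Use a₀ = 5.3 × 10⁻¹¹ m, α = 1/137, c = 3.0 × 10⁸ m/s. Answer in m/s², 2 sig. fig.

5.6 × 10²⁰ m/s²

r = n²a₀/Z = 9.5 × 10⁻¹⁰ m, v = Zαc/n = 7.3 × 10⁵ m/s
a = v²/r = (7.3 × 10⁵)² / 9.5 × 10⁻¹⁰ = 5.6 × 10²⁰ m/s²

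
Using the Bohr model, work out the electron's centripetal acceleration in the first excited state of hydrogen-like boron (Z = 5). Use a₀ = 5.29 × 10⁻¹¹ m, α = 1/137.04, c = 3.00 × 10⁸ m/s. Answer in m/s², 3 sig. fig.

7.08 × 10²³ m/s²

r = n²a₀/Z = 4.23 × 10⁻¹¹ m, v = Zαc/n = 5.47 × 10⁶ m/s
a = v²/r = (5.47 × 10⁶)² / 4.23 × 10⁻¹¹ = 7.08 × 10²³ m/s²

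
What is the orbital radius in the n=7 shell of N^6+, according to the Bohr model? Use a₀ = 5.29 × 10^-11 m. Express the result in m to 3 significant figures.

r_n = n²a₀/Z = 7² × 5.29 × 10^-11 / 7
    = 49 × 5.29 × 10^-11 / 7 = 3.70 × 10^-10 m

3.70 × 10^-10 m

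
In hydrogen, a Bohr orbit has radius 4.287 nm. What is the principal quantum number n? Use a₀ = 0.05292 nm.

9

r_n = n²a₀/Z ⇒ n² = rZ/a₀ = 4.287 × 1 / 0.05292 ≈ 81.01
n = 9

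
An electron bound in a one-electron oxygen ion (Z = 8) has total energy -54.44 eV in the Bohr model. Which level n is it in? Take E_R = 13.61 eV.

4

E_n = −E_R Z²/n² ⇒ n² = E_R Z²/(−E_n) = 13.61 × 8² / 54.44 ≈ 16.00
n = 4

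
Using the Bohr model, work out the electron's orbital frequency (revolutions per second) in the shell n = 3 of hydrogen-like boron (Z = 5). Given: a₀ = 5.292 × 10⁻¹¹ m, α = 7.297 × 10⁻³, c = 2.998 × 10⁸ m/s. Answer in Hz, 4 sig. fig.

6.092 × 10¹⁵ Hz

r = n²a₀/Z = 9.526 × 10⁻¹¹ m, v = Zαc/n = 3.646 × 10⁶ m/s
f = v/(2πr) = 6.092 × 10¹⁵ Hz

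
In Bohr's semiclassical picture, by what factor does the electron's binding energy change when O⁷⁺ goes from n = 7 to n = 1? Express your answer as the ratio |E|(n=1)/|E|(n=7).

49

|E| ∝ Z^2 · n^-2; with Z fixed, |E| ∝ n^-2.
|E|(n=1)/|E|(n=7) = (1/7)^-2 = 49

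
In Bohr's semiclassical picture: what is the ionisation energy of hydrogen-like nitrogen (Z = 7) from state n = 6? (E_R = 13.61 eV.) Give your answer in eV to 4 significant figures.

18.52 eV

E_n = −E_R·Z²/n² = −13.61 × 7²/6² eV = -18.52 eV
Ionisation energy = −E_n = 18.52 eV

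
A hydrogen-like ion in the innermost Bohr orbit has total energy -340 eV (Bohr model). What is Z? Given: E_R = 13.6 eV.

5

E_n = −E_R Z²/n² ⇒ Z² = −E_n n²/E_R = 340 × 1² / 13.6 ≈ 25.00
Z = 5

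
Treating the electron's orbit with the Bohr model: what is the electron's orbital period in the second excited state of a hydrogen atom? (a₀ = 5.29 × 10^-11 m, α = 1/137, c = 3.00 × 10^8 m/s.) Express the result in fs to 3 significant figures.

4.10 fs

r = n²a₀/Z = 3²·5.29 × 10^-11/1 = 4.76 × 10^-10 m
v = Zαc/n = 1·0.00730·3.00 × 10^8/3 = 7.30 × 10^5 m/s
T = 2πr/v = 4.10 × 10^-15 s = 4.10 fs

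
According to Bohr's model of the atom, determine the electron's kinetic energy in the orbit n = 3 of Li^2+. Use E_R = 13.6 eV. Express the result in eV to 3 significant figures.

13.6 eV

For a Coulomb orbit the virial theorem gives K = −E_n.
E_n = −E_R·Z²/n², so K = E_R·Z²/n² = 13.6 × 3²/3² = 13.6 eV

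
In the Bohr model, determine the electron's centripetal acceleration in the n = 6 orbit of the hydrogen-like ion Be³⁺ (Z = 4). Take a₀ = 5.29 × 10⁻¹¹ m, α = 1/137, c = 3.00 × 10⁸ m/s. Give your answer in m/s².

r = n²a₀/Z = 4.76 × 10⁻¹⁰ m, v = Zαc/n = 1.46 × 10⁶ m/s
a = v²/r = (1.46 × 10⁶)² / 4.76 × 10⁻¹⁰ = 4.48 × 10²¹ m/s²

4.48 × 10²¹ m/s²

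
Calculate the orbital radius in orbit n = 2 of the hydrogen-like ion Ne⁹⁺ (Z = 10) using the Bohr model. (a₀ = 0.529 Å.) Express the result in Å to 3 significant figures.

0.212 Å

r_n = n²a₀/Z = 2² × 0.529 / 10
    = 4 × 0.529 / 10 = 0.212 Å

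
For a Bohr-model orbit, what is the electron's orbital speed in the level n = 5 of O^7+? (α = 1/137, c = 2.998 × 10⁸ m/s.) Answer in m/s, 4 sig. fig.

v_n = Zαc/n = 8 × 0.007299 × 2.998 × 10⁸ / 5
    = 3.501 × 10⁶ m/s

3.501 × 10⁶ m/s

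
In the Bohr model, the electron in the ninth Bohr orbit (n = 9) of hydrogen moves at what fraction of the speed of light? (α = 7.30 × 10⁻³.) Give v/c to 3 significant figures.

0.000811

v_n = Zαc/n, so v/c = Zα/n = 1 × 0.00730 / 9 = 0.000811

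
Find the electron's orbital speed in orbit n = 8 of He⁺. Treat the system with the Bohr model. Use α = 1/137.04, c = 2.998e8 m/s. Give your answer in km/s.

546.9 km/s

v_n = Zαc/n = 2 × 0.007297 × 2.998e8 / 8
    = 546.9 km/s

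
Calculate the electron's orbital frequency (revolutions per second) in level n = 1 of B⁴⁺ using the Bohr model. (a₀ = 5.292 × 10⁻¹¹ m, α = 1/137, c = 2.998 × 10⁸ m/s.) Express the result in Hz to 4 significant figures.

1.645 × 10¹⁷ Hz

r = n²a₀/Z = 1.058 × 10⁻¹¹ m, v = Zαc/n = 1.094 × 10⁷ m/s
f = v/(2πr) = 1.645 × 10¹⁷ Hz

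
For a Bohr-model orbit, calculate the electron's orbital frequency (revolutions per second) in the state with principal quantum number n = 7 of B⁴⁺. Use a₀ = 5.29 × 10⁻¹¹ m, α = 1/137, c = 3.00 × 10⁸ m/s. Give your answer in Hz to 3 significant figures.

4.80 × 10¹⁴ Hz

r = n²a₀/Z = 5.18 × 10⁻¹⁰ m, v = Zαc/n = 1.56 × 10⁶ m/s
f = v/(2πr) = 4.80 × 10¹⁴ Hz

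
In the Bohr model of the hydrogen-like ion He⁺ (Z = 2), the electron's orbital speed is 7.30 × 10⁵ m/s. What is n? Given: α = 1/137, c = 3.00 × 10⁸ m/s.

6

v_n = Zαc/n ⇒ n = Zαc/v = 2 × 0.00730 × 3.00 × 10⁸ / 7.30 × 10⁵ ≈ 6.00
n = 6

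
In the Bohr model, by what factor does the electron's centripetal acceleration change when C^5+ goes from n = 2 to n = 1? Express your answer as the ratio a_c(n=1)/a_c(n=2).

a_c ∝ Z^3 · n^-4; with Z fixed, a_c ∝ n^-4.
a_c(n=1)/a_c(n=2) = (1/2)^-4 = 16

16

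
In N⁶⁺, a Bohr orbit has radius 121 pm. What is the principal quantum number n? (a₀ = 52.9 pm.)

r_n = n²a₀/Z ⇒ n² = rZ/a₀ = 121 × 7 / 52.9 ≈ 16.01
n = 4

4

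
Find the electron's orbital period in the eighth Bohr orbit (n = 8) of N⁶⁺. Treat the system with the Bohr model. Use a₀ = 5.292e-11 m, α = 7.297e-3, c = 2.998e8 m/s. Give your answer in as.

1588 as

r = n²a₀/Z = 8²·5.292e-11/7 = 4.838e-10 m
v = Zαc/n = 7·0.007297·2.998e8/8 = 1.914e6 m/s
T = 2πr/v = 1.588e-15 s = 1588 as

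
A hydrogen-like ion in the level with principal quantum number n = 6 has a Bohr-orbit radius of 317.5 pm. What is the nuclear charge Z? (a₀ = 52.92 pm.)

6

r_n = n²a₀/Z ⇒ Z = n²a₀/r = 6² × 52.92 / 317.5 ≈ 6.00
Z = 6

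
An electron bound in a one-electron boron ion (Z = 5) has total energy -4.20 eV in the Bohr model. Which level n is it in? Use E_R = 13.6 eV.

E_n = −E_R Z²/n² ⇒ n² = E_R Z²/(−E_n) = 13.6 × 5² / 4.20 ≈ 80.95
n = 9

9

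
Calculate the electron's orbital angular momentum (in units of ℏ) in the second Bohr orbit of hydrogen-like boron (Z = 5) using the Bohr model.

L_n = nℏ, so L/ℏ = n = 2.

2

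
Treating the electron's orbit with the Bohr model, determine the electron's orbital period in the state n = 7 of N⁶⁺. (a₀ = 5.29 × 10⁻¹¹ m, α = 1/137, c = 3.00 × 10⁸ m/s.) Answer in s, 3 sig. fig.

r = n²a₀/Z = 7²·5.29 × 10⁻¹¹/7 = 3.70 × 10⁻¹⁰ m
v = Zαc/n = 7·0.00730·3.00 × 10⁸/7 = 2.19 × 10⁶ m/s
T = 2πr/v = 1.06 × 10⁻¹⁵ s

1.06 × 10⁻¹⁵ s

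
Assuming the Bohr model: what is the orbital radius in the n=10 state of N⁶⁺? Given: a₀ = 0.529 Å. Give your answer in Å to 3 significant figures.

7.56 Å

r_n = n²a₀/Z = 10² × 0.529 / 7
    = 100 × 0.529 / 7 = 7.56 Å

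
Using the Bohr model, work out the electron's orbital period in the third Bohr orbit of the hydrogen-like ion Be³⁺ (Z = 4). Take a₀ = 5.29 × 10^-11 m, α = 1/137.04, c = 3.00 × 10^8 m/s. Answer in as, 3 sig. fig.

256 as

r = n²a₀/Z = 3²·5.29 × 10^-11/4 = 1.19 × 10^-10 m
v = Zαc/n = 4·0.00730·3.00 × 10^8/3 = 2.92 × 10^6 m/s
T = 2πr/v = 2.56 × 10^-16 s = 256 as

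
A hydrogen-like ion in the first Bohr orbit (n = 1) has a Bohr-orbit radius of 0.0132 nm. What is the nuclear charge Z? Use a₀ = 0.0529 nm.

r_n = n²a₀/Z ⇒ Z = n²a₀/r = 1² × 0.0529 / 0.0132 ≈ 4.01
Z = 4

4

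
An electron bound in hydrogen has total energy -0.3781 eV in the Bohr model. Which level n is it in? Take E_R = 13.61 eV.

6

E_n = −E_R Z²/n² ⇒ n² = E_R Z²/(−E_n) = 13.61 × 1² / 0.3781 ≈ 36.00
n = 6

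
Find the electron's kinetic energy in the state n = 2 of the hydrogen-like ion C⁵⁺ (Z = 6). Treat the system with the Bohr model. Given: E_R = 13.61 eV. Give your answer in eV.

For a Coulomb orbit the virial theorem gives K = −E_n.
E_n = −E_R·Z²/n², so K = E_R·Z²/n² = 13.61 × 6²/2² = 122.5 eV

122.5 eV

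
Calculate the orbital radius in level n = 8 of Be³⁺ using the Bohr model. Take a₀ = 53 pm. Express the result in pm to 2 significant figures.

r_n = n²a₀/Z = 8² × 53 / 4
    = 64 × 53 / 4 = 850 pm

850 pm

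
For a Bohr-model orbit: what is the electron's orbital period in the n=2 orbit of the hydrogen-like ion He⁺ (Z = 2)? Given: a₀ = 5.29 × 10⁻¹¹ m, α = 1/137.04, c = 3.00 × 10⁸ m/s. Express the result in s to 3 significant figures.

r = n²a₀/Z = 2²·5.29 × 10⁻¹¹/2 = 1.06 × 10⁻¹⁰ m
v = Zαc/n = 2·0.00730·3.00 × 10⁸/2 = 2.19 × 10⁶ m/s
T = 2πr/v = 3.04 × 10⁻¹⁶ s

3.04 × 10⁻¹⁶ s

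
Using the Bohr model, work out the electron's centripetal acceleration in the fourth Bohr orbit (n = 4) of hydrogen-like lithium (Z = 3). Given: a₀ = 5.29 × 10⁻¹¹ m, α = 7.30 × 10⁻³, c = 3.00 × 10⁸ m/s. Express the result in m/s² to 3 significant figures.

r = n²a₀/Z = 2.82 × 10⁻¹⁰ m, v = Zαc/n = 1.64 × 10⁶ m/s
a = v²/r = (1.64 × 10⁶)² / 2.82 × 10⁻¹⁰ = 9.56 × 10²¹ m/s²

9.56 × 10²¹ m/s²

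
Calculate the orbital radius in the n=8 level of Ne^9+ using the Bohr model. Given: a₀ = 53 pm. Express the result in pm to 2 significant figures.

r_n = n²a₀/Z = 8² × 53 / 10
    = 64 × 53 / 10 = 340 pm

340 pm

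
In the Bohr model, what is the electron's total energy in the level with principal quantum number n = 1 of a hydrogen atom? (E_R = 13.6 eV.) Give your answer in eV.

-13.6 eV

E_n = −E_R·Z²/n² = −13.6 × 1²/1² = -13.6 eV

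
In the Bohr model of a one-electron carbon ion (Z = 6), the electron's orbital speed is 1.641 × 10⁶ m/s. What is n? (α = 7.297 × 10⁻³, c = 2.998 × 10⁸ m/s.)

8

v_n = Zαc/n ⇒ n = Zαc/v = 6 × 0.007297 × 2.998 × 10⁸ / 1.641 × 10⁶ ≈ 8.00
n = 8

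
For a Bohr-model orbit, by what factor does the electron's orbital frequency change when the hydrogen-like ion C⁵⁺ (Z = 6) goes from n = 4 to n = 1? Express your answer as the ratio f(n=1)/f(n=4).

64

f ∝ Z^2 · n^-3; with Z fixed, f ∝ n^-3.
f(n=1)/f(n=4) = (1/4)^-3 = 64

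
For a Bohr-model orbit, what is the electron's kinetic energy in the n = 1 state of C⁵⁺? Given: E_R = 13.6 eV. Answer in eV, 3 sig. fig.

490 eV

For a Coulomb orbit the virial theorem gives K = −E_n.
E_n = −E_R·Z²/n², so K = E_R·Z²/n² = 13.6 × 6²/1² = 490 eV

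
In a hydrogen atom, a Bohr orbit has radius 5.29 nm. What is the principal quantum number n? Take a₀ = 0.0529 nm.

10

r_n = n²a₀/Z ⇒ n² = rZ/a₀ = 5.29 × 1 / 0.0529 ≈ 100.00
n = 10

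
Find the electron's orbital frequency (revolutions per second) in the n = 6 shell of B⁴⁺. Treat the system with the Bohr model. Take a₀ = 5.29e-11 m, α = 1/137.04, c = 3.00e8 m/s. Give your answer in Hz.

7.62e14 Hz

r = n²a₀/Z = 3.81e-10 m, v = Zαc/n = 1.82e6 m/s
f = v/(2πr) = 7.62e14 Hz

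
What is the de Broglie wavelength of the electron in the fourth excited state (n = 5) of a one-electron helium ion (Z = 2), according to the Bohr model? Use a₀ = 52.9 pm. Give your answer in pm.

The Bohr quantisation condition is nλ = 2πr_n.
r_n = n²a₀/Z = 661 pm
λ = 2πr_n/n = 2π·661/5 = 831 pm

831 pm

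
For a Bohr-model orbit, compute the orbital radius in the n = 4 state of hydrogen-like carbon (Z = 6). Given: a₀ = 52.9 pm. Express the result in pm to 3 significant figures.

141 pm

r_n = n²a₀/Z = 4² × 52.9 / 6
    = 16 × 52.9 / 6 = 141 pm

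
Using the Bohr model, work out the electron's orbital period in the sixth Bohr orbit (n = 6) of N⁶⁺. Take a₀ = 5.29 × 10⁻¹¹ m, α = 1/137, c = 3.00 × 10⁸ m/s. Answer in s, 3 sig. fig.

r = n²a₀/Z = 6²·5.29 × 10⁻¹¹/7 = 2.72 × 10⁻¹⁰ m
v = Zαc/n = 7·0.00730·3.00 × 10⁸/6 = 2.55 × 10⁶ m/s
T = 2πr/v = 6.69 × 10⁻¹⁶ s

6.69 × 10⁻¹⁶ s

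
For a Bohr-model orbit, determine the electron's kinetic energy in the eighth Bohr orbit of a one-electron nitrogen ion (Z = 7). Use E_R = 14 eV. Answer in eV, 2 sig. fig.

For a Coulomb orbit the virial theorem gives K = −E_n.
E_n = −E_R·Z²/n², so K = E_R·Z²/n² = 14 × 7²/8² = 11 eV

11 eV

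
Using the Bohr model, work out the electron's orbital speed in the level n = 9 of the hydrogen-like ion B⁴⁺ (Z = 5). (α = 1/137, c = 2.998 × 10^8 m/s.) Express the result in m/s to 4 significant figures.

1.216 × 10^6 m/s

v_n = Zαc/n = 5 × 0.007299 × 2.998 × 10^8 / 9
    = 1.216 × 10^6 m/s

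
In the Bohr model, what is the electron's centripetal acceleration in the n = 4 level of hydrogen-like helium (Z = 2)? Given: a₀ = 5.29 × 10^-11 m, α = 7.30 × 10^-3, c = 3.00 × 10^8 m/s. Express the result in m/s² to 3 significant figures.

2.83 × 10^21 m/s²

r = n²a₀/Z = 4.23 × 10^-10 m, v = Zαc/n = 1.09 × 10^6 m/s
a = v²/r = (1.09 × 10^6)² / 4.23 × 10^-10 = 2.83 × 10^21 m/s²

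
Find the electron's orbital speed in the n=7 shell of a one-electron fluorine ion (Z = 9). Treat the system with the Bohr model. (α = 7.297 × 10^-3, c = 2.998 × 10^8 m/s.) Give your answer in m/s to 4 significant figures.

2.813 × 10^6 m/s

v_n = Zαc/n = 9 × 0.007297 × 2.998 × 10^8 / 7
    = 2.813 × 10^6 m/s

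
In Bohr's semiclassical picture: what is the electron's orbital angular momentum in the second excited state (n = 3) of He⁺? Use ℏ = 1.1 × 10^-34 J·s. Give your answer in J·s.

L_n = nℏ = 3 × 1.1 × 10^-34 = 3.3 × 10^-34 J·s

3.3 × 10^-34 J·s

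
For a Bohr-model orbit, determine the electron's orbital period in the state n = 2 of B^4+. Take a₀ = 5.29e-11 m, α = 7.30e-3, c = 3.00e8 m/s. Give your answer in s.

r = n²a₀/Z = 2²·5.29e-11/5 = 4.23e-11 m
v = Zαc/n = 5·0.00730·3.00e8/2 = 5.47e6 m/s
T = 2πr/v = 4.86e-17 s

4.86e-17 s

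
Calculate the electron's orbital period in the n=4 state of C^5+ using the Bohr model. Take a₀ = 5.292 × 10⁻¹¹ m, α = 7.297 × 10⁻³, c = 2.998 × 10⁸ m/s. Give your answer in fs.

r = n²a₀/Z = 4²·5.292 × 10⁻¹¹/6 = 1.411 × 10⁻¹⁰ m
v = Zαc/n = 6·0.007297·2.998 × 10⁸/4 = 3.281 × 10⁶ m/s
T = 2πr/v = 2.702 × 10⁻¹⁶ s = 0.2702 fs

0.2702 fs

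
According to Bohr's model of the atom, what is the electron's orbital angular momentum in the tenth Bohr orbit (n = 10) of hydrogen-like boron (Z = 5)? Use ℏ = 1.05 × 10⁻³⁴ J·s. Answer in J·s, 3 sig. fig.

L_n = nℏ = 10 × 1.05 × 10⁻³⁴ = 1.05 × 10⁻³³ J·s

1.05 × 10⁻³³ J·s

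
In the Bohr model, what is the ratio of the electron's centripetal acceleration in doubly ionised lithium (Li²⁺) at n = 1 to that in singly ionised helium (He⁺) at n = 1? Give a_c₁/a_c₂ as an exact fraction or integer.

a_c ∝ Z^3 · n^-4
a_c₁/a_c₂ = (3/2)^3 · (1/1)^-4 = 27/8

27/8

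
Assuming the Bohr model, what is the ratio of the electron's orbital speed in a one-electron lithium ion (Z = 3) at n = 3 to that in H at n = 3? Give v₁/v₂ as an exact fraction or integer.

v ∝ Z^1 · n^-1
v₁/v₂ = (3/1)^1 · (3/3)^-1 = 3

3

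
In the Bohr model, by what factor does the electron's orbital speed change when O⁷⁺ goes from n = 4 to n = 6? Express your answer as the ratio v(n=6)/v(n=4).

2/3

v ∝ Z^1 · n^-1; with Z fixed, v ∝ n^-1.
v(n=6)/v(n=4) = (6/4)^-1 = 2/3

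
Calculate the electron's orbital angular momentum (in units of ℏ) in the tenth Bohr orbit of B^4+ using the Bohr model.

L_n = nℏ, so L/ℏ = n = 10.

10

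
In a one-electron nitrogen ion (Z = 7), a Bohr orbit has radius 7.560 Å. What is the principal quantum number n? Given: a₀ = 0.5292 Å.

r_n = n²a₀/Z ⇒ n² = rZ/a₀ = 7.560 × 7 / 0.5292 ≈ 100.00
n = 10

10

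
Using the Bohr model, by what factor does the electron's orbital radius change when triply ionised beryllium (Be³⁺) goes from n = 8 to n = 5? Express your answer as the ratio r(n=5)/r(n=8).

25/64

r ∝ Z^-1 · n^2; with Z fixed, r ∝ n^2.
r(n=5)/r(n=8) = (5/8)^2 = 25/64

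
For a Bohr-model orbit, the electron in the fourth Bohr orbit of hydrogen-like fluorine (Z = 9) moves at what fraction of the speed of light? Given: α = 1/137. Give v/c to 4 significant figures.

0.01642

v_n = Zαc/n, so v/c = Zα/n = 9 × 0.007299 / 4 = 0.01642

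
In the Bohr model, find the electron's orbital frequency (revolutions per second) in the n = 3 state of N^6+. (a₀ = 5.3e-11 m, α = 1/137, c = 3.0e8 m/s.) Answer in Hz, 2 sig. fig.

1.2e16 Hz

r = n²a₀/Z = 6.8e-11 m, v = Zαc/n = 5.1e6 m/s
f = v/(2πr) = 1.2e16 Hz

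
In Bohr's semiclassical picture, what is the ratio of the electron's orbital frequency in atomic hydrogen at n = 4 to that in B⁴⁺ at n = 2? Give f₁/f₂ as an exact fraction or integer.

f ∝ Z^2 · n^-3
f₁/f₂ = (1/5)^2 · (4/2)^-3 = 1/200

1/200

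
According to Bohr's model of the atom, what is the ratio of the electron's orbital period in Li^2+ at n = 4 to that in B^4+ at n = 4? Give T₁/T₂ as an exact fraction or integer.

25/9

T ∝ Z^-2 · n^3
T₁/T₂ = (3/5)^-2 · (4/4)^3 = 25/9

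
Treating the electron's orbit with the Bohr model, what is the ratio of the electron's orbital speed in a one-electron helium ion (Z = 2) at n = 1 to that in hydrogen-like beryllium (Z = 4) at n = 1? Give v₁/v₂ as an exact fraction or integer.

v ∝ Z^1 · n^-1
v₁/v₂ = (2/4)^1 · (1/1)^-1 = 1/2

1/2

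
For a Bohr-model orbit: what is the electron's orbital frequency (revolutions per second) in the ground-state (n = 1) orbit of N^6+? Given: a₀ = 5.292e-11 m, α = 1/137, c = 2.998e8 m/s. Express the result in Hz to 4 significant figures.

r = n²a₀/Z = 7.560e-12 m, v = Zαc/n = 1.532e7 m/s
f = v/(2πr) = 3.225e17 Hz

3.225e17 Hz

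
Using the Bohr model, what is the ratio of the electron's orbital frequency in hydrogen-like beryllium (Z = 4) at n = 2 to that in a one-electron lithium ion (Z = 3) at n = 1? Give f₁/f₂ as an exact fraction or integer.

f ∝ Z^2 · n^-3
f₁/f₂ = (4/3)^2 · (2/1)^-3 = 2/9

2/9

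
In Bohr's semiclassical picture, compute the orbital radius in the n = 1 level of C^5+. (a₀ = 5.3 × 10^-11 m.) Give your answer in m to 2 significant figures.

r_n = n²a₀/Z = 1² × 5.3 × 10^-11 / 6
    = 1 × 5.3 × 10^-11 / 6 = 8.8 × 10^-12 m

8.8 × 10^-12 m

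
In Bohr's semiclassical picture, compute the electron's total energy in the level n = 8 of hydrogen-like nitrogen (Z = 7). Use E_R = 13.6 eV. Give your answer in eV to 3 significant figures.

E_n = −E_R·Z²/n² = −13.6 × 7²/8² = -10.4 eV

-10.4 eV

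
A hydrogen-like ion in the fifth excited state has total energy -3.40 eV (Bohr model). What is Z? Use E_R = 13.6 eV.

3

E_n = −E_R Z²/n² ⇒ Z² = −E_n n²/E_R = 3.40 × 6² / 13.6 ≈ 9.00
Z = 3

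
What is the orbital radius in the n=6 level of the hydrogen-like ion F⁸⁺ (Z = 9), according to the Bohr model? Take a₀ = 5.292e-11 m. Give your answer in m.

r_n = n²a₀/Z = 6² × 5.292e-11 / 9
    = 36 × 5.292e-11 / 9 = 2.117e-10 m

2.117e-10 m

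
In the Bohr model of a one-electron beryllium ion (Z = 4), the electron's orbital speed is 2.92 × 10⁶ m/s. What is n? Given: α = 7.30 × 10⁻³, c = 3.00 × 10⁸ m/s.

3

v_n = Zαc/n ⇒ n = Zαc/v = 4 × 0.00730 × 3.00 × 10⁸ / 2.92 × 10⁶ ≈ 3.00
n = 3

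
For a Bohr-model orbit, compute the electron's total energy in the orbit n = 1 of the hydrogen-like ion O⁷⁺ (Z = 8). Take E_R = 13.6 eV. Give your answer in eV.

E_n = −E_R·Z²/n² = −13.6 × 8²/1² = -870 eV

-870 eV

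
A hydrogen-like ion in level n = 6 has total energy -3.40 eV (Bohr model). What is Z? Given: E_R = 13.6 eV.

3

E_n = −E_R Z²/n² ⇒ Z² = −E_n n²/E_R = 3.40 × 6² / 13.6 ≈ 9.00
Z = 3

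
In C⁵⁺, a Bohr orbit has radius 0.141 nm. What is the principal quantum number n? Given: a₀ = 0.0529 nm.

4

r_n = n²a₀/Z ⇒ n² = rZ/a₀ = 0.141 × 6 / 0.0529 ≈ 15.99
n = 4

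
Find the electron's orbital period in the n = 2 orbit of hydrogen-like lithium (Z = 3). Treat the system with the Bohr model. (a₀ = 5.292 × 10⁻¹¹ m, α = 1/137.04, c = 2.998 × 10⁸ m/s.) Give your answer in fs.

0.1351 fs

r = n²a₀/Z = 2²·5.292 × 10⁻¹¹/3 = 7.056 × 10⁻¹¹ m
v = Zαc/n = 3·0.007297·2.998 × 10⁸/2 = 3.282 × 10⁶ m/s
T = 2πr/v = 1.351 × 10⁻¹⁶ s = 0.1351 fs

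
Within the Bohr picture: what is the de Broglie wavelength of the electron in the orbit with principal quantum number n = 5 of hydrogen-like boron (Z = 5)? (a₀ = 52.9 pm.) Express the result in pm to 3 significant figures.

332 pm

The Bohr quantisation condition is nλ = 2πr_n.
r_n = n²a₀/Z = 264 pm
λ = 2πr_n/n = 2π·264/5 = 332 pm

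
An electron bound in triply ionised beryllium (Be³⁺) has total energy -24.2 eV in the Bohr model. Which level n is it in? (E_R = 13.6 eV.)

3

E_n = −E_R Z²/n² ⇒ n² = E_R Z²/(−E_n) = 13.6 × 4² / 24.2 ≈ 8.99
n = 3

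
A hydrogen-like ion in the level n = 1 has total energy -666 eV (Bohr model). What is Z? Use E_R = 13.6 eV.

7

E_n = −E_R Z²/n² ⇒ Z² = −E_n n²/E_R = 666 × 1² / 13.6 ≈ 48.97
Z = 7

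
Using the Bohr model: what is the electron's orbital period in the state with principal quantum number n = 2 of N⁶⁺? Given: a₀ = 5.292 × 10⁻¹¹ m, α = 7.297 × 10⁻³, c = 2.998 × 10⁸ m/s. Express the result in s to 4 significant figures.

r = n²a₀/Z = 2²·5.292 × 10⁻¹¹/7 = 3.024 × 10⁻¹¹ m
v = Zαc/n = 7·0.007297·2.998 × 10⁸/2 = 7.657 × 10⁶ m/s
T = 2πr/v = 2.482 × 10⁻¹⁷ s

2.482 × 10⁻¹⁷ s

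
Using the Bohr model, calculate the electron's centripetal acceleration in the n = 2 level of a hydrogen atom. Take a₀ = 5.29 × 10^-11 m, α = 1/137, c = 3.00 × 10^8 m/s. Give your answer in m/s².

5.67 × 10^21 m/s²

r = n²a₀/Z = 2.12 × 10^-10 m, v = Zαc/n = 1.09 × 10^6 m/s
a = v²/r = (1.09 × 10^6)² / 2.12 × 10^-10 = 5.67 × 10^21 m/s²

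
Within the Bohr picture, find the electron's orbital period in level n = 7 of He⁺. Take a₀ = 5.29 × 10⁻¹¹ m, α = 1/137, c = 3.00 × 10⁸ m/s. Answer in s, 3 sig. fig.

r = n²a₀/Z = 7²·5.29 × 10⁻¹¹/2 = 1.30 × 10⁻⁹ m
v = Zαc/n = 2·0.00730·3.00 × 10⁸/7 = 6.26 × 10⁵ m/s
T = 2πr/v = 1.30 × 10⁻¹⁴ s

1.30 × 10⁻¹⁴ s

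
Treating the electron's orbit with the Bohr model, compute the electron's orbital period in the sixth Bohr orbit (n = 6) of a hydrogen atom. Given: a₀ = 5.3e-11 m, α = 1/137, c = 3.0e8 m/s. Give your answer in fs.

r = n²a₀/Z = 6²·5.3e-11/1 = 1.9e-9 m
v = Zαc/n = 1·0.0073·3.0e8/6 = 3.6e5 m/s
T = 2πr/v = 3.3e-14 s = 33 fs

33 fs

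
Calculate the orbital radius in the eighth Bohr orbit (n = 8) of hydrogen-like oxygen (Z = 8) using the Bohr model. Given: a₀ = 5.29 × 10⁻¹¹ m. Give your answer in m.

4.23 × 10⁻¹⁰ m

r_n = n²a₀/Z = 8² × 5.29 × 10⁻¹¹ / 8
    = 64 × 5.29 × 10⁻¹¹ / 8 = 4.23 × 10⁻¹⁰ m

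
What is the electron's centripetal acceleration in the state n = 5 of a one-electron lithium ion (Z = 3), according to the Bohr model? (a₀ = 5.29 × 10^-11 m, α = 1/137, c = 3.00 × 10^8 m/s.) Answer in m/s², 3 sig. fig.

3.92 × 10^21 m/s²

r = n²a₀/Z = 4.41 × 10^-10 m, v = Zαc/n = 1.31 × 10^6 m/s
a = v²/r = (1.31 × 10^6)² / 4.41 × 10^-10 = 3.92 × 10^21 m/s²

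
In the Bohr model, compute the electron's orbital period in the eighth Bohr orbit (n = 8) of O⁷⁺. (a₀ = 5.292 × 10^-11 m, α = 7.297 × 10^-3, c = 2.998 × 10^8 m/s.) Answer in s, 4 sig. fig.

1.216 × 10^-15 s

r = n²a₀/Z = 8²·5.292 × 10^-11/8 = 4.234 × 10^-10 m
v = Zαc/n = 8·0.007297·2.998 × 10^8/8 = 2.188 × 10^6 m/s
T = 2πr/v = 1.216 × 10^-15 s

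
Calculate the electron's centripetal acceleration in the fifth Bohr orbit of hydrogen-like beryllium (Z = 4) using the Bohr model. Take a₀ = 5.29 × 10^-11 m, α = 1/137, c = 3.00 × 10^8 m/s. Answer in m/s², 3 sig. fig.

9.28 × 10^21 m/s²

r = n²a₀/Z = 3.31 × 10^-10 m, v = Zαc/n = 1.75 × 10^6 m/s
a = v²/r = (1.75 × 10^6)² / 3.31 × 10^-10 = 9.28 × 10^21 m/s²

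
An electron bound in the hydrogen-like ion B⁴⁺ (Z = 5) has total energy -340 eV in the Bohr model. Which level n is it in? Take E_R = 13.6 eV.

1

E_n = −E_R Z²/n² ⇒ n² = E_R Z²/(−E_n) = 13.6 × 5² / 340 ≈ 1.00
n = 1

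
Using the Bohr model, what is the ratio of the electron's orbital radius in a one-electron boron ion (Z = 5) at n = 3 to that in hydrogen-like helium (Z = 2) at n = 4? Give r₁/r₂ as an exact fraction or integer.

r ∝ Z^-1 · n^2
r₁/r₂ = (5/2)^-1 · (3/4)^2 = 9/40

9/40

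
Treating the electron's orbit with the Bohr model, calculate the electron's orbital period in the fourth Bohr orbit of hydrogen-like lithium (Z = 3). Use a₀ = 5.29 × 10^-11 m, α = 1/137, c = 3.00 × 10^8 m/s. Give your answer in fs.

1.08 fs

r = n²a₀/Z = 4²·5.29 × 10^-11/3 = 2.82 × 10^-10 m
v = Zαc/n = 3·0.00730·3.00 × 10^8/4 = 1.64 × 10^6 m/s
T = 2πr/v = 1.08 × 10^-15 s = 1.08 fs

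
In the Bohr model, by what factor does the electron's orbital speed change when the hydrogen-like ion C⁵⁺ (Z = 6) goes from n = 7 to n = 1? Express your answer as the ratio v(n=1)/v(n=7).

7

v ∝ Z^1 · n^-1; with Z fixed, v ∝ n^-1.
v(n=1)/v(n=7) = (1/7)^-1 = 7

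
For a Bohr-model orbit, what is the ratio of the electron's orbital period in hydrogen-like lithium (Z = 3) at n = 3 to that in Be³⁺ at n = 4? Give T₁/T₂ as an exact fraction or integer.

T ∝ Z^-2 · n^3
T₁/T₂ = (3/4)^-2 · (3/4)^3 = 3/4

3/4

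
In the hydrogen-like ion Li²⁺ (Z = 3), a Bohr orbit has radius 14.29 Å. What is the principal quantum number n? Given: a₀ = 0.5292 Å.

9

r_n = n²a₀/Z ⇒ n² = rZ/a₀ = 14.29 × 3 / 0.5292 ≈ 81.01
n = 9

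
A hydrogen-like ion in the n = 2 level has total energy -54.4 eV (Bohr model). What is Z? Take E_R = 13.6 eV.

4

E_n = −E_R Z²/n² ⇒ Z² = −E_n n²/E_R = 54.4 × 2² / 13.6 ≈ 16.00
Z = 4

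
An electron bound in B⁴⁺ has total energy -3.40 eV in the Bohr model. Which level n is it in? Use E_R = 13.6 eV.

10

E_n = −E_R Z²/n² ⇒ n² = E_R Z²/(−E_n) = 13.6 × 5² / 3.40 ≈ 100.00
n = 10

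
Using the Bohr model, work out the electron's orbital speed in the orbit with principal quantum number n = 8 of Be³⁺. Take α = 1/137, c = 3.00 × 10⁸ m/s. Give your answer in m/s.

1.09 × 10⁶ m/s

v_n = Zαc/n = 4 × 0.00730 × 3.00 × 10⁸ / 8
    = 1.09 × 10⁶ m/s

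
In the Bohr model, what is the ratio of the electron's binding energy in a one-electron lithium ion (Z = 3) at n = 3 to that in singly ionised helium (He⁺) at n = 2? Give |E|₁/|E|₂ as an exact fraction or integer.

1

|E| ∝ Z^2 · n^-2
|E|₁/|E|₂ = (3/2)^2 · (3/2)^-2 = 1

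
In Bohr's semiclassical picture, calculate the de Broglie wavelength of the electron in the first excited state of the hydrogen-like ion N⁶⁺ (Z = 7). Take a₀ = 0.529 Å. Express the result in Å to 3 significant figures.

0.950 Å

The Bohr quantisation condition is nλ = 2πr_n.
r_n = n²a₀/Z = 0.302 Å
λ = 2πr_n/n = 2π·0.302/2 = 0.950 Å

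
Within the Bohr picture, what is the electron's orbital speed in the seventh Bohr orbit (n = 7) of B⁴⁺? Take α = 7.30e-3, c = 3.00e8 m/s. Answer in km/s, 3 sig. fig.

1560 km/s

v_n = Zαc/n = 5 × 0.00730 × 3.00e8 / 7
    = 1560 km/s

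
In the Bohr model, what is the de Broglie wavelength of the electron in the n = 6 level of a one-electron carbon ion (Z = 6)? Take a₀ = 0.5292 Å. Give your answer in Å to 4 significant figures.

The Bohr quantisation condition is nλ = 2πr_n.
r_n = n²a₀/Z = 3.175 Å
λ = 2πr_n/n = 2π·3.175/6 = 3.325 Å

3.325 Å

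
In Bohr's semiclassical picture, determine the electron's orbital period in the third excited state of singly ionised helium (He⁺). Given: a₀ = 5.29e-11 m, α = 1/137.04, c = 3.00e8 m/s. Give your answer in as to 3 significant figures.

r = n²a₀/Z = 4²·5.29e-11/2 = 4.23e-10 m
v = Zαc/n = 2·0.00730·3.00e8/4 = 1.09e6 m/s
T = 2πr/v = 2.43e-15 s = 2430 as

2430 as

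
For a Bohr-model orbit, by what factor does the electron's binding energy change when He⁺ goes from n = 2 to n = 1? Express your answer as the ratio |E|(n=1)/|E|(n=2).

|E| ∝ Z^2 · n^-2; with Z fixed, |E| ∝ n^-2.
|E|(n=1)/|E|(n=2) = (1/2)^-2 = 4

4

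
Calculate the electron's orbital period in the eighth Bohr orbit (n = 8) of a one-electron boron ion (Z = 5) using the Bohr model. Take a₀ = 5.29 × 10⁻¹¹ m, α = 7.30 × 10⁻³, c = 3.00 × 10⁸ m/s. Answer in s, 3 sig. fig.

3.11 × 10⁻¹⁵ s

r = n²a₀/Z = 8²·5.29 × 10⁻¹¹/5 = 6.77 × 10⁻¹⁰ m
v = Zαc/n = 5·0.00730·3.00 × 10⁸/8 = 1.37 × 10⁶ m/s
T = 2πr/v = 3.11 × 10⁻¹⁵ s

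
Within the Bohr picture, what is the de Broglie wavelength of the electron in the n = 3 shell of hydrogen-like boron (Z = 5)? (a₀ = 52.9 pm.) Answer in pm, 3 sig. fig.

The Bohr quantisation condition is nλ = 2πr_n.
r_n = n²a₀/Z = 95.2 pm
λ = 2πr_n/n = 2π·95.2/3 = 199 pm

199 pm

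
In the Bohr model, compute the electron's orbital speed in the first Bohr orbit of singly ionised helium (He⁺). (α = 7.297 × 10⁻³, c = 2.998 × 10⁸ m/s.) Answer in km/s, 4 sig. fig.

4375 km/s

v_n = Zαc/n = 2 × 0.007297 × 2.998 × 10⁸ / 1
    = 4375 km/s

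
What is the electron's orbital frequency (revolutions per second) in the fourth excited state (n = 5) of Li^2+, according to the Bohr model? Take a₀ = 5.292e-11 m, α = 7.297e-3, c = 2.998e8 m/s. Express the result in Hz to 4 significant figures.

r = n²a₀/Z = 4.410e-10 m, v = Zαc/n = 1.313e6 m/s
f = v/(2πr) = 4.737e14 Hz

4.737e14 Hz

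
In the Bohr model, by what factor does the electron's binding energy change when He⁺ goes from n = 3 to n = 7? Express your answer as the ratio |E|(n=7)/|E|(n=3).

9/49

|E| ∝ Z^2 · n^-2; with Z fixed, |E| ∝ n^-2.
|E|(n=7)/|E|(n=3) = (7/3)^-2 = 9/49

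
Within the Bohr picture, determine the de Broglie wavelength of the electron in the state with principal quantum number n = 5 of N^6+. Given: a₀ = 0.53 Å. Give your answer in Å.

2.4 Å

The Bohr quantisation condition is nλ = 2πr_n.
r_n = n²a₀/Z = 1.9 Å
λ = 2πr_n/n = 2π·1.9/5 = 2.4 Å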